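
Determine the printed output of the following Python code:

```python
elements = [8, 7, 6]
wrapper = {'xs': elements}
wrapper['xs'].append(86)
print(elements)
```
[8, 7, 6, 86]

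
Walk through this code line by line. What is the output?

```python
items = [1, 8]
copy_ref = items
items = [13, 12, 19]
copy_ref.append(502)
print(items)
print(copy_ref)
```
[13, 12, 19]
[1, 8, 502]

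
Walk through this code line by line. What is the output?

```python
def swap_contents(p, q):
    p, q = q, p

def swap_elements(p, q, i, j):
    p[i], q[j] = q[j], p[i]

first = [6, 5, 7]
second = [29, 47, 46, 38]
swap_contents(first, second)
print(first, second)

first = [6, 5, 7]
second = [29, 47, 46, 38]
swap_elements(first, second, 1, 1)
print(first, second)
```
[6, 5, 7] [29, 47, 46, 38]
[6, 47, 7] [29, 5, 46, 38]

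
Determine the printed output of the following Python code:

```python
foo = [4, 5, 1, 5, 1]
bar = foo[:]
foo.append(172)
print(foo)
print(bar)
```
[4, 5, 1, 5, 1, 172]
[4, 5, 1, 5, 1]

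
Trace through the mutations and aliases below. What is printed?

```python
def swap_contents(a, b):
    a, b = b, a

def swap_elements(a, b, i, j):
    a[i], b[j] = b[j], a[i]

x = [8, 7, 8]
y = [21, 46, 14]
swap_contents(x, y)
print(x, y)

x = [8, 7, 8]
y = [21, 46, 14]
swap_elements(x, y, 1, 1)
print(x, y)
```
[8, 7, 8] [21, 46, 14]
[8, 46, 8] [21, 7, 14]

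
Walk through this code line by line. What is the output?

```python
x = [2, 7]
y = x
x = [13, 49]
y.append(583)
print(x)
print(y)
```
[13, 49]
[2, 7, 583]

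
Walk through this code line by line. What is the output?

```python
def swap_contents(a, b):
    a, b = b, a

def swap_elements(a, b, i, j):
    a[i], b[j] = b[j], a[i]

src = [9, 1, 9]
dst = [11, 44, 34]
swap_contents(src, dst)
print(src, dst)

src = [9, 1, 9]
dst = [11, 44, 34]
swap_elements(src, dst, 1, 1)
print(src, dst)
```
[9, 1, 9] [11, 44, 34]
[9, 44, 9] [11, 1, 34]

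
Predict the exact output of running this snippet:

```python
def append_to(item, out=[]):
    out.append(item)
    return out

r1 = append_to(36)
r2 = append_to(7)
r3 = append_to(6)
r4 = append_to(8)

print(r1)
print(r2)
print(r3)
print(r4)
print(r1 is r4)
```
[36, 7, 6, 8]
[36, 7, 6, 8]
[36, 7, 6, 8]
[36, 7, 6, 8]
True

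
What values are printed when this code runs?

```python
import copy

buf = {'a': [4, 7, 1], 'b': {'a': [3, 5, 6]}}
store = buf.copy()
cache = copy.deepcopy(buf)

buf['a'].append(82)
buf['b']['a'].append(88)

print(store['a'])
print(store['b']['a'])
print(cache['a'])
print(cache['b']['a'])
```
[4, 7, 1, 82]
[3, 5, 6, 88]
[4, 7, 1]
[3, 5, 6]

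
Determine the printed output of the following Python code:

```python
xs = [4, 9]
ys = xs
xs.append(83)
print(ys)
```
[4, 9, 83]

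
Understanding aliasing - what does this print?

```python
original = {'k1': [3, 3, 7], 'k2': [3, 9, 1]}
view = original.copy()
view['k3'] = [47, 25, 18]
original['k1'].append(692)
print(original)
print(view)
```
{'k1': [3, 3, 7, 692], 'k2': [3, 9, 1]}
{'k1': [3, 3, 7, 692], 'k2': [3, 9, 1], 'k3': [47, 25, 18]}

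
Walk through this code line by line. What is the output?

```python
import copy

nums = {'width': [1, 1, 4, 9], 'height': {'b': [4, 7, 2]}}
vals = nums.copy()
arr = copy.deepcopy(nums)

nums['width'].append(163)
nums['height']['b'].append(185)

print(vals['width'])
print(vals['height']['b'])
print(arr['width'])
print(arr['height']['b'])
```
[1, 1, 4, 9, 163]
[4, 7, 2, 185]
[1, 1, 4, 9]
[4, 7, 2]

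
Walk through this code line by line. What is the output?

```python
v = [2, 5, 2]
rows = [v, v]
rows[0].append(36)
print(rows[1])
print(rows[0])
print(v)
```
[2, 5, 2, 36]
[2, 5, 2, 36]
[2, 5, 2, 36]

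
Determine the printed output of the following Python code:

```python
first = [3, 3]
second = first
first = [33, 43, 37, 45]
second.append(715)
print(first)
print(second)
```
[33, 43, 37, 45]
[3, 3, 715]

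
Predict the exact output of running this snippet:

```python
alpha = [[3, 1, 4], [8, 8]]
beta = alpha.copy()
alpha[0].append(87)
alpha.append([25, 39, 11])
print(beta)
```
[[3, 1, 4, 87], [8, 8]]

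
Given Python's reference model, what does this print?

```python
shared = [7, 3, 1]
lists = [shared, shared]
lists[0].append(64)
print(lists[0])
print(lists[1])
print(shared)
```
[7, 3, 1, 64]
[7, 3, 1, 64]
[7, 3, 1, 64]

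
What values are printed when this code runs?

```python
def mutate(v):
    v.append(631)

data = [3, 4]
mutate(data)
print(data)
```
[3, 4, 631]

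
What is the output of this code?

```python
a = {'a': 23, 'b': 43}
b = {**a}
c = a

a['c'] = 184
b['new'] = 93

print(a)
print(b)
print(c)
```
{'a': 23, 'b': 43, 'c': 184}
{'a': 23, 'b': 43, 'new': 93}
{'a': 23, 'b': 43, 'c': 184}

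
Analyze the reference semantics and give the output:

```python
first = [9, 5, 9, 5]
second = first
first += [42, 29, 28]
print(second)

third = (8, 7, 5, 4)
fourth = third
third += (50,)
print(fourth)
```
[9, 5, 9, 5, 42, 29, 28]
(8, 7, 5, 4)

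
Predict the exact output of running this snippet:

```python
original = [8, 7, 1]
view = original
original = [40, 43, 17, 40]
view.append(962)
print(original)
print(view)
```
[40, 43, 17, 40]
[8, 7, 1, 962]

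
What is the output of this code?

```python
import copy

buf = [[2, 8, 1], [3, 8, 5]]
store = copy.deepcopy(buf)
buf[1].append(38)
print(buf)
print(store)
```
[[2, 8, 1], [3, 8, 5, 38]]
[[2, 8, 1], [3, 8, 5]]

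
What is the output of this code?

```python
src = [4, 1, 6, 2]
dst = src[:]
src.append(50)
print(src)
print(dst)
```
[4, 1, 6, 2, 50]
[4, 1, 6, 2]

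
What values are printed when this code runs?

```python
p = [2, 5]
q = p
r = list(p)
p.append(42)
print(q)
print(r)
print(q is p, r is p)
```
[2, 5, 42]
[2, 5]
True False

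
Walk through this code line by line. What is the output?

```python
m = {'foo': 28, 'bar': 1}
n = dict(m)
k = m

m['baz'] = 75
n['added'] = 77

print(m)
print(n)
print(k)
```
{'foo': 28, 'bar': 1, 'baz': 75}
{'foo': 28, 'bar': 1, 'added': 77}
{'foo': 28, 'bar': 1, 'baz': 75}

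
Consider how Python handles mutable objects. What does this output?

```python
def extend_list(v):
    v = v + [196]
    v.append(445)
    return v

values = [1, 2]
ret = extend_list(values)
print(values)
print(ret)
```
[1, 2]
[1, 2, 196, 445]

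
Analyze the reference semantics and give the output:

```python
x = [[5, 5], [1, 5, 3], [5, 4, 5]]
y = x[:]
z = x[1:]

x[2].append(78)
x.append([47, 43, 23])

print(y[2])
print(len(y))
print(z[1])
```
[5, 4, 5, 78]
3
[5, 4, 5, 78]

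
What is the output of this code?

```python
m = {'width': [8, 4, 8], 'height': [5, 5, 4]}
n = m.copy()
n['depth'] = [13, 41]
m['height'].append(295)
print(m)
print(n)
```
{'width': [8, 4, 8], 'height': [5, 5, 4, 295]}
{'width': [8, 4, 8], 'height': [5, 5, 4, 295], 'depth': [13, 41]}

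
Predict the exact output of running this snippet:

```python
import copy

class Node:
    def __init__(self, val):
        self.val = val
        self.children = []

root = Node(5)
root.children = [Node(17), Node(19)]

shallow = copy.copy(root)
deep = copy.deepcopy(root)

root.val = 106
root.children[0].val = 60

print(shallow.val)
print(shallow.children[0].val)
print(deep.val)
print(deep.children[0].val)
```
5
60
5
17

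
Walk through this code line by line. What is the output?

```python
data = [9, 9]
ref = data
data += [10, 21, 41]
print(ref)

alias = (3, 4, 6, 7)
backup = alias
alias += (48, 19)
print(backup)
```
[9, 9, 10, 21, 41]
(3, 4, 6, 7)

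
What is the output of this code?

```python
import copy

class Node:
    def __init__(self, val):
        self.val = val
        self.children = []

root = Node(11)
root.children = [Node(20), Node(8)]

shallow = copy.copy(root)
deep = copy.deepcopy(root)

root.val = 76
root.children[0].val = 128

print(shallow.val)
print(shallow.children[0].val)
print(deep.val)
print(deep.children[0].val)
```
11
128
11
20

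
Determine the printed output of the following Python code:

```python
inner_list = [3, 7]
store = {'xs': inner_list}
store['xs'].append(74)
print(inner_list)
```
[3, 7, 74]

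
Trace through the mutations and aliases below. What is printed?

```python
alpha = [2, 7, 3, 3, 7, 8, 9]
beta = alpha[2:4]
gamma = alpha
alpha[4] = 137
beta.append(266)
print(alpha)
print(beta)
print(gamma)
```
[2, 7, 3, 3, 137, 8, 9]
[3, 3, 266]
[2, 7, 3, 3, 137, 8, 9]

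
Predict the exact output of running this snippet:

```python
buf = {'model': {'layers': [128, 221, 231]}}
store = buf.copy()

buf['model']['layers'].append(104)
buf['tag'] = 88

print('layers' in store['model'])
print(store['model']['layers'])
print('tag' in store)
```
True
[128, 221, 231, 104]
False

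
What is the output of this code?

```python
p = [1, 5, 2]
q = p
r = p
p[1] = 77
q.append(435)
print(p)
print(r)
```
[1, 77, 2, 435]
[1, 77, 2, 435]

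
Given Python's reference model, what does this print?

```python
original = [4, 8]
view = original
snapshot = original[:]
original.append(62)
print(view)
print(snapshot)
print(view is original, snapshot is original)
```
[4, 8, 62]
[4, 8]
True False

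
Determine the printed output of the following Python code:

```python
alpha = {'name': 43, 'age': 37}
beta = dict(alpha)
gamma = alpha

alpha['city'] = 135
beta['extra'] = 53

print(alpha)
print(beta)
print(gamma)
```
{'name': 43, 'age': 37, 'city': 135}
{'name': 43, 'age': 37, 'extra': 53}
{'name': 43, 'age': 37, 'city': 135}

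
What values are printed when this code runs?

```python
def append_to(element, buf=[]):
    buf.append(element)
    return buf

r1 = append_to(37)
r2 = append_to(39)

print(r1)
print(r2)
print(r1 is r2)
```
[37, 39]
[37, 39]
True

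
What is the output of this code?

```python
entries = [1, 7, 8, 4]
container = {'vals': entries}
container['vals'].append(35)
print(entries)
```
[1, 7, 8, 4, 35]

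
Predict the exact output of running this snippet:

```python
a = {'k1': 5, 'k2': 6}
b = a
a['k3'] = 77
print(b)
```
{'k1': 5, 'k2': 6, 'k3': 77}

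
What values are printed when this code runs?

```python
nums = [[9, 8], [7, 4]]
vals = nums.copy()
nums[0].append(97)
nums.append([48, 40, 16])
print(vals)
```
[[9, 8, 97], [7, 4]]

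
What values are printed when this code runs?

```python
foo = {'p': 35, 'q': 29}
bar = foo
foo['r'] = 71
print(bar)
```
{'p': 35, 'q': 29, 'r': 71}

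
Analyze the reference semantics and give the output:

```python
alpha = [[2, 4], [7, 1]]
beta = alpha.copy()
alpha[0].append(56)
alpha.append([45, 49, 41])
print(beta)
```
[[2, 4, 56], [7, 1]]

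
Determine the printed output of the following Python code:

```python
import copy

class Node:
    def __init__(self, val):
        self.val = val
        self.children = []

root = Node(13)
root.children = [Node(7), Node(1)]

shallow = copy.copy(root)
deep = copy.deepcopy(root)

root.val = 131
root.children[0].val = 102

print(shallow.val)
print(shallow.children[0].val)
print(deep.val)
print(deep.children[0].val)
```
13
102
13
7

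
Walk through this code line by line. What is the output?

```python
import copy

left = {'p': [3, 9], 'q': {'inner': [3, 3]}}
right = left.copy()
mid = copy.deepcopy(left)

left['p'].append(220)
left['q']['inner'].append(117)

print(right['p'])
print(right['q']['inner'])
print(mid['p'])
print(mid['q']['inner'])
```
[3, 9, 220]
[3, 3, 117]
[3, 9]
[3, 3]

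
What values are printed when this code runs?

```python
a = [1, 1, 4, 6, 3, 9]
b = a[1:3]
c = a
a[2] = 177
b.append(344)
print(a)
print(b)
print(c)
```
[1, 1, 177, 6, 3, 9]
[1, 4, 344]
[1, 1, 177, 6, 3, 9]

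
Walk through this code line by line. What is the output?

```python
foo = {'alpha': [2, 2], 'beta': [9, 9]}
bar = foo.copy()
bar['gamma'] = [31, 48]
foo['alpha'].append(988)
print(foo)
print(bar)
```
{'alpha': [2, 2, 988], 'beta': [9, 9]}
{'alpha': [2, 2, 988], 'beta': [9, 9], 'gamma': [31, 48]}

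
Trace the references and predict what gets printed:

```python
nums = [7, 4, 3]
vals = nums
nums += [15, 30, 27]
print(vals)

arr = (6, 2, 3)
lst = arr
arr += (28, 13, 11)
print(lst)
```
[7, 4, 3, 15, 30, 27]
(6, 2, 3)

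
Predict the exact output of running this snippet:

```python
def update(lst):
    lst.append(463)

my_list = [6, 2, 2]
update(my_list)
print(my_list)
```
[6, 2, 2, 463]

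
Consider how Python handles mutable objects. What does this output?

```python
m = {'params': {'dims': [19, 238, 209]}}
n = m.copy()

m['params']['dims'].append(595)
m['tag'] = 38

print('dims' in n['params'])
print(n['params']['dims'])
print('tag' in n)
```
True
[19, 238, 209, 595]
False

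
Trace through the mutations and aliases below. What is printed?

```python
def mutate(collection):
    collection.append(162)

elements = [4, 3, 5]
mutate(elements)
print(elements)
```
[4, 3, 5, 162]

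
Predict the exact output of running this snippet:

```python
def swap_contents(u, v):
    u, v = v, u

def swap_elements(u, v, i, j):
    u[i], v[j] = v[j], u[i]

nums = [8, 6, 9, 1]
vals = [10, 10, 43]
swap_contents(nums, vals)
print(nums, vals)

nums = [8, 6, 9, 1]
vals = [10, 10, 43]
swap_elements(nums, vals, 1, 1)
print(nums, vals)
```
[8, 6, 9, 1] [10, 10, 43]
[8, 10, 9, 1] [10, 6, 43]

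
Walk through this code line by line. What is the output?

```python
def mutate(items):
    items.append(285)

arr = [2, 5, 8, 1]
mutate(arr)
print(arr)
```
[2, 5, 8, 1, 285]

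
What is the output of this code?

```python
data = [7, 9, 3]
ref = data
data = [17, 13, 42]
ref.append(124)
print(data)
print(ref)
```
[17, 13, 42]
[7, 9, 3, 124]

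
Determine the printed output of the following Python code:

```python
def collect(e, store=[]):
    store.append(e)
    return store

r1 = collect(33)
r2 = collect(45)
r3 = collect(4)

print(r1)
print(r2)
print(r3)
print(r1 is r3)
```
[33, 45, 4]
[33, 45, 4]
[33, 45, 4]
True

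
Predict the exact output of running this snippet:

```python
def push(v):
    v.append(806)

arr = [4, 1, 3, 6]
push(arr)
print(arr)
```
[4, 1, 3, 6, 806]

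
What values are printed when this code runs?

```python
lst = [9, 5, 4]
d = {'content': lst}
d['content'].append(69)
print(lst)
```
[9, 5, 4, 69]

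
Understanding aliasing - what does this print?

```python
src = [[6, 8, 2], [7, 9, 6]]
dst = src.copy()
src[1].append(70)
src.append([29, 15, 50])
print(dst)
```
[[6, 8, 2], [7, 9, 6, 70]]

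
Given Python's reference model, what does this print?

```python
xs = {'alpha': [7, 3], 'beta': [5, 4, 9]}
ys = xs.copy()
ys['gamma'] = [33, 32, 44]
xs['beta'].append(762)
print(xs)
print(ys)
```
{'alpha': [7, 3], 'beta': [5, 4, 9, 762]}
{'alpha': [7, 3], 'beta': [5, 4, 9, 762], 'gamma': [33, 32, 44]}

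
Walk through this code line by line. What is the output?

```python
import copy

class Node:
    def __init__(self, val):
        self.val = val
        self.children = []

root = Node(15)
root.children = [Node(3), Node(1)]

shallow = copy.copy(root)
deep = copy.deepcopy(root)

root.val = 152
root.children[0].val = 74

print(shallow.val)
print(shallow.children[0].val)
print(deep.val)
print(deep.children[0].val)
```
15
74
15
3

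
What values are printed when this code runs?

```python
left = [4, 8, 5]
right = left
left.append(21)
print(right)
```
[4, 8, 5, 21]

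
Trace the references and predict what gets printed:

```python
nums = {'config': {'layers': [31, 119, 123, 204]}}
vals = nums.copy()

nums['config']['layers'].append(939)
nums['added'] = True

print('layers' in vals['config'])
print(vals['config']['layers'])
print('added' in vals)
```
True
[31, 119, 123, 204, 939]
False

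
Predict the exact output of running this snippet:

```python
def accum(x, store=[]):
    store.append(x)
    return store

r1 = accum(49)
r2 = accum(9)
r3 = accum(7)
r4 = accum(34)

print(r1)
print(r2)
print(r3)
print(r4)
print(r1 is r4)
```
[49, 9, 7, 34]
[49, 9, 7, 34]
[49, 9, 7, 34]
[49, 9, 7, 34]
True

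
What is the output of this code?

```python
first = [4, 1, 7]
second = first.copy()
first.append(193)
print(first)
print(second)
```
[4, 1, 7, 193]
[4, 1, 7]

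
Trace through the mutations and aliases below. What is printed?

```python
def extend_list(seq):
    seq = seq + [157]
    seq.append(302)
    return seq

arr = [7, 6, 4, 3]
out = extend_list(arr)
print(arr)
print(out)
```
[7, 6, 4, 3]
[7, 6, 4, 3, 157, 302]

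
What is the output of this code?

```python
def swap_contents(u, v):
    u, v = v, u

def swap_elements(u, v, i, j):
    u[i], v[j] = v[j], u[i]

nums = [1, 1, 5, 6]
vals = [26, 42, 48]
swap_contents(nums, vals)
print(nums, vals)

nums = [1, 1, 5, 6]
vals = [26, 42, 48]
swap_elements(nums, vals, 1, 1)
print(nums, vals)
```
[1, 1, 5, 6] [26, 42, 48]
[1, 42, 5, 6] [26, 1, 48]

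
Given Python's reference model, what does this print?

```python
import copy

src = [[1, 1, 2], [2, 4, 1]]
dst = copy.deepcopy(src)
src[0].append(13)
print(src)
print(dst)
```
[[1, 1, 2, 13], [2, 4, 1]]
[[1, 1, 2], [2, 4, 1]]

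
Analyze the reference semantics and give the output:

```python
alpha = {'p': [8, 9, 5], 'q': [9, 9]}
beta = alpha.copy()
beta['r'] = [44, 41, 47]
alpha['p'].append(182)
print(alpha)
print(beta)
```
{'p': [8, 9, 5, 182], 'q': [9, 9]}
{'p': [8, 9, 5, 182], 'q': [9, 9], 'r': [44, 41, 47]}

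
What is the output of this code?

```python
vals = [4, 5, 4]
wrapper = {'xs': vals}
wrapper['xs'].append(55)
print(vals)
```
[4, 5, 4, 55]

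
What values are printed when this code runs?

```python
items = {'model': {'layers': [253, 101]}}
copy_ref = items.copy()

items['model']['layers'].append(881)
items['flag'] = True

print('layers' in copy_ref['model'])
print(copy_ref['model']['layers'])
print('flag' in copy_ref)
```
True
[253, 101, 881]
False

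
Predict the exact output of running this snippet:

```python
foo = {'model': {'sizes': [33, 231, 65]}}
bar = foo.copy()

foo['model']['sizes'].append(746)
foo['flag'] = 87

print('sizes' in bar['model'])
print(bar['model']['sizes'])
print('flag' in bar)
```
True
[33, 231, 65, 746]
False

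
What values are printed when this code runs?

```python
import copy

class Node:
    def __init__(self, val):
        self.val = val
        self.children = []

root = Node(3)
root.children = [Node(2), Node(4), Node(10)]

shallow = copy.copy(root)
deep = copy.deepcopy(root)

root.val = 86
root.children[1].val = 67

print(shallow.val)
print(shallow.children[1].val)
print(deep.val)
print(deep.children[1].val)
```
3
67
3
4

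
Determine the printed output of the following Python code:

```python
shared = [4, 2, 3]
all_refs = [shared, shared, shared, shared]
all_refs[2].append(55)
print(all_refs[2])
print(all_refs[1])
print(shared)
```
[4, 2, 3, 55]
[4, 2, 3, 55]
[4, 2, 3, 55]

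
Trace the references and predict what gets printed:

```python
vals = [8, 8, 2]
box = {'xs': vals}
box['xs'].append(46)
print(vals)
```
[8, 8, 2, 46]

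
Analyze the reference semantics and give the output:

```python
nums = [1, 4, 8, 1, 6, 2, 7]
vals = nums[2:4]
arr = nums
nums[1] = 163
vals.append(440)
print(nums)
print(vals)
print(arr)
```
[1, 163, 8, 1, 6, 2, 7]
[8, 1, 440]
[1, 163, 8, 1, 6, 2, 7]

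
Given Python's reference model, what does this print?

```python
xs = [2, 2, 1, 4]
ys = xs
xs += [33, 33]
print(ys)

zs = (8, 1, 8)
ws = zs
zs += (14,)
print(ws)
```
[2, 2, 1, 4, 33, 33]
(8, 1, 8)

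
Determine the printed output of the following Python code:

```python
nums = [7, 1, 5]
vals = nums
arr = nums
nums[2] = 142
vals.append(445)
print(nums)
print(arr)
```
[7, 1, 142, 445]
[7, 1, 142, 445]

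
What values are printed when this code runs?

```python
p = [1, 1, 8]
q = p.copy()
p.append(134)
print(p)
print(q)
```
[1, 1, 8, 134]
[1, 1, 8]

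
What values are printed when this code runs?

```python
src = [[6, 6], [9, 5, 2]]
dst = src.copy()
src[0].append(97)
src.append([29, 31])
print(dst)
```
[[6, 6, 97], [9, 5, 2]]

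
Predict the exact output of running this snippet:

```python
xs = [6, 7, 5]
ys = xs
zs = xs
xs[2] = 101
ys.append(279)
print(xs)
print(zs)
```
[6, 7, 101, 279]
[6, 7, 101, 279]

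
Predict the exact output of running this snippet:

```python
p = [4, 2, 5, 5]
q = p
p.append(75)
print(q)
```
[4, 2, 5, 5, 75]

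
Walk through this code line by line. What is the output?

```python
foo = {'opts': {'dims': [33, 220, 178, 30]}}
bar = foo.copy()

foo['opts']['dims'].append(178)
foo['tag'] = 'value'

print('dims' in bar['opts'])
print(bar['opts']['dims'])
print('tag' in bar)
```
True
[33, 220, 178, 30, 178]
False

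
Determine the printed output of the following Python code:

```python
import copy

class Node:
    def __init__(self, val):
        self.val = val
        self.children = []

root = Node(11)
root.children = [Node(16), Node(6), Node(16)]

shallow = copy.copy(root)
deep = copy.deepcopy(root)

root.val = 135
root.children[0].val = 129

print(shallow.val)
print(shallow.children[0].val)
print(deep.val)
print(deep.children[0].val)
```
11
129
11
16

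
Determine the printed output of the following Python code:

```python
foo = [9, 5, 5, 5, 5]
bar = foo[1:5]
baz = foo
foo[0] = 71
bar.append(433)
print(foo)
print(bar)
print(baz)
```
[71, 5, 5, 5, 5]
[5, 5, 5, 5, 433]
[71, 5, 5, 5, 5]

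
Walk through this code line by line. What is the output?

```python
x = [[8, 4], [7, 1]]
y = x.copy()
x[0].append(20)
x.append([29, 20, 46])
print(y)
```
[[8, 4, 20], [7, 1]]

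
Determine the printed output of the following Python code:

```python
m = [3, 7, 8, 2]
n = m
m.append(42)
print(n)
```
[3, 7, 8, 2, 42]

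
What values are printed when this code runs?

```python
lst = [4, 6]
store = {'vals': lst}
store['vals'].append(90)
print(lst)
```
[4, 6, 90]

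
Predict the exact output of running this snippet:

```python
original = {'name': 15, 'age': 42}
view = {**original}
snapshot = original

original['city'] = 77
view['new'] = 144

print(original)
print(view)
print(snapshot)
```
{'name': 15, 'age': 42, 'city': 77}
{'name': 15, 'age': 42, 'new': 144}
{'name': 15, 'age': 42, 'city': 77}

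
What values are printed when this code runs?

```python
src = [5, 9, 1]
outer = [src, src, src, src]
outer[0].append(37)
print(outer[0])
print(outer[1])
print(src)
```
[5, 9, 1, 37]
[5, 9, 1, 37]
[5, 9, 1, 37]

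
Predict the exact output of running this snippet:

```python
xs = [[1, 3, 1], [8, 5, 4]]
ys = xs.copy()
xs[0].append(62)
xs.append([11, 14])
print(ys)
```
[[1, 3, 1, 62], [8, 5, 4]]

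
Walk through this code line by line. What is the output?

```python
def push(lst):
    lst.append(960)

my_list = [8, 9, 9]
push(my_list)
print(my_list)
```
[8, 9, 9, 960]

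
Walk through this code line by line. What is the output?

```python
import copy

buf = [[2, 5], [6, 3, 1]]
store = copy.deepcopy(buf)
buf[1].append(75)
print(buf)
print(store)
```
[[2, 5], [6, 3, 1, 75]]
[[2, 5], [6, 3, 1]]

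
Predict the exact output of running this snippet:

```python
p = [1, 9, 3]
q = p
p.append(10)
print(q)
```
[1, 9, 3, 10]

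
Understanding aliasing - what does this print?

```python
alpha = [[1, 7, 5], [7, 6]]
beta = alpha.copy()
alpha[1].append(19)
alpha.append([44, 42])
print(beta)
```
[[1, 7, 5], [7, 6, 19]]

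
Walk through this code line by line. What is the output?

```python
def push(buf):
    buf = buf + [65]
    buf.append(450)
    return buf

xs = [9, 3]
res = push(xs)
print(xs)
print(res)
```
[9, 3]
[9, 3, 65, 450]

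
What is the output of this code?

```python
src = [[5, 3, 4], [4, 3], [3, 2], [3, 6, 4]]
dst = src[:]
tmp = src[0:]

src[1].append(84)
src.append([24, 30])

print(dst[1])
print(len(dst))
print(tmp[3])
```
[4, 3, 84]
4
[3, 6, 4]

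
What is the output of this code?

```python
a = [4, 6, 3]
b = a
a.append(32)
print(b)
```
[4, 6, 3, 32]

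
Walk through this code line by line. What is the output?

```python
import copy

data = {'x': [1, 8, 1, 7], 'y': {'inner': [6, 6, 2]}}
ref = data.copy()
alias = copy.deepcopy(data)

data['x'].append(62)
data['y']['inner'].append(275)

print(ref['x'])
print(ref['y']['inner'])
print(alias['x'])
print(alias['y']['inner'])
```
[1, 8, 1, 7, 62]
[6, 6, 2, 275]
[1, 8, 1, 7]
[6, 6, 2]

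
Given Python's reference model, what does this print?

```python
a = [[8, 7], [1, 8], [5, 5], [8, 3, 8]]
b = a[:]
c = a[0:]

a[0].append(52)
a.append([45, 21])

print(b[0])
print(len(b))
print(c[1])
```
[8, 7, 52]
4
[1, 8]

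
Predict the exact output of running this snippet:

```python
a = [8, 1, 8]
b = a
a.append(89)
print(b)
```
[8, 1, 8, 89]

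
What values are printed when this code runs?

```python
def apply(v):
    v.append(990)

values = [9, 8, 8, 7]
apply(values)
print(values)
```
[9, 8, 8, 7, 990]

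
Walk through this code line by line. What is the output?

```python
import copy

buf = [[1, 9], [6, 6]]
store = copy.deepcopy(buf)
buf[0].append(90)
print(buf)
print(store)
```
[[1, 9, 90], [6, 6]]
[[1, 9], [6, 6]]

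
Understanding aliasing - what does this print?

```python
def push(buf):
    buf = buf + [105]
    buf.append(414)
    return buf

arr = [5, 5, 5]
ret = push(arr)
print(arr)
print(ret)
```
[5, 5, 5]
[5, 5, 5, 105, 414]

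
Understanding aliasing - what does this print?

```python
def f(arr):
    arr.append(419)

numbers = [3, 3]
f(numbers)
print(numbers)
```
[3, 3, 419]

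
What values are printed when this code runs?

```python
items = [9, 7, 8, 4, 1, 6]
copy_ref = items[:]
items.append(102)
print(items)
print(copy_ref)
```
[9, 7, 8, 4, 1, 6, 102]
[9, 7, 8, 4, 1, 6]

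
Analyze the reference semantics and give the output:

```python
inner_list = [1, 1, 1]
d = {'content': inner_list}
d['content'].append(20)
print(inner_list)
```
[1, 1, 1, 20]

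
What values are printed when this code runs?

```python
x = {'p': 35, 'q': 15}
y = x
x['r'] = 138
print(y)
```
{'p': 35, 'q': 15, 'r': 138}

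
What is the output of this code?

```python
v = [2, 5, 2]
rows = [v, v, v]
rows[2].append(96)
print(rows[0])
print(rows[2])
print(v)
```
[2, 5, 2, 96]
[2, 5, 2, 96]
[2, 5, 2, 96]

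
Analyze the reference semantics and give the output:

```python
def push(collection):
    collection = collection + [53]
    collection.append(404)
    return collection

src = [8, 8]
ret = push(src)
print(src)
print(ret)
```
[8, 8]
[8, 8, 53, 404]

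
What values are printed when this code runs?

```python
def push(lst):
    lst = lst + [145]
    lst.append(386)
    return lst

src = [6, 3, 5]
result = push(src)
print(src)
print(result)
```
[6, 3, 5]
[6, 3, 5, 145, 386]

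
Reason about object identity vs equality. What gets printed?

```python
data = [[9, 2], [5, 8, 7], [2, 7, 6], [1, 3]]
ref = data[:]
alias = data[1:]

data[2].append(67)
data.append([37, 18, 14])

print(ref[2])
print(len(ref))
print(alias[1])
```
[2, 7, 6, 67]
4
[2, 7, 6, 67]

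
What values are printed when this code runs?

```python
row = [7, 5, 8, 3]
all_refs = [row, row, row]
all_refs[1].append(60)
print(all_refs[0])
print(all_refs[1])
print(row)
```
[7, 5, 8, 3, 60]
[7, 5, 8, 3, 60]
[7, 5, 8, 3, 60]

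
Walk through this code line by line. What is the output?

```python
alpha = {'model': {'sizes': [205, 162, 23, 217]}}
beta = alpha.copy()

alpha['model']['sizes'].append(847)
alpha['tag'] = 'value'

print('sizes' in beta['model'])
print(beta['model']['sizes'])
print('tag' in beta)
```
True
[205, 162, 23, 217, 847]
False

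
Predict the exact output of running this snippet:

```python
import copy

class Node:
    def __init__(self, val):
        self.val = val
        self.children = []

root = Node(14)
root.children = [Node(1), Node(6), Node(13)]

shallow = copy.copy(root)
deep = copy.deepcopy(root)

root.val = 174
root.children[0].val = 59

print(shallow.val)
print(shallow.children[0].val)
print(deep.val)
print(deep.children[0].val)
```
14
59
14
1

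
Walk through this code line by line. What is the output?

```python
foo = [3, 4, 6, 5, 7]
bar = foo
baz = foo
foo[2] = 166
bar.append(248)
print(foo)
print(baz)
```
[3, 4, 166, 5, 7, 248]
[3, 4, 166, 5, 7, 248]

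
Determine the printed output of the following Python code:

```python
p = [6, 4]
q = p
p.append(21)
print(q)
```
[6, 4, 21]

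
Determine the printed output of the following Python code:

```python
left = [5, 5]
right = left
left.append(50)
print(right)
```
[5, 5, 50]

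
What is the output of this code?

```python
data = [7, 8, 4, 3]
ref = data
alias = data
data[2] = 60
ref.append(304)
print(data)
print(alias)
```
[7, 8, 60, 3, 304]
[7, 8, 60, 3, 304]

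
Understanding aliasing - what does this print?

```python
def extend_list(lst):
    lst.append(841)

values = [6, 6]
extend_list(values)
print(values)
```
[6, 6, 841]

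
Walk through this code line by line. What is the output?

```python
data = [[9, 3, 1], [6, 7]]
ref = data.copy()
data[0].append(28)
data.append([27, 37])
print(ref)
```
[[9, 3, 1, 28], [6, 7]]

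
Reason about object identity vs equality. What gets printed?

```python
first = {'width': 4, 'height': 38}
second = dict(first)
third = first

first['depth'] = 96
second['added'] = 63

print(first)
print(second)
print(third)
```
{'width': 4, 'height': 38, 'depth': 96}
{'width': 4, 'height': 38, 'added': 63}
{'width': 4, 'height': 38, 'depth': 96}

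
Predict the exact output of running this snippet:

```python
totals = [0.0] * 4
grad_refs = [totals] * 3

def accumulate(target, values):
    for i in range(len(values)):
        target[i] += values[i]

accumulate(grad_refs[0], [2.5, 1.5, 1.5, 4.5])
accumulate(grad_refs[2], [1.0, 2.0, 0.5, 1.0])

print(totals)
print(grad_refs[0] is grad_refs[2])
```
[3.5, 3.5, 2.0, 5.5]
True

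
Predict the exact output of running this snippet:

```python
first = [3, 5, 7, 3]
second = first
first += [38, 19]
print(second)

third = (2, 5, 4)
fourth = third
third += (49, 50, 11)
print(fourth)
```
[3, 5, 7, 3, 38, 19]
(2, 5, 4)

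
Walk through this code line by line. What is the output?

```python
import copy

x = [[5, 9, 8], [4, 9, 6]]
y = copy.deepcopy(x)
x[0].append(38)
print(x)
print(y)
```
[[5, 9, 8, 38], [4, 9, 6]]
[[5, 9, 8], [4, 9, 6]]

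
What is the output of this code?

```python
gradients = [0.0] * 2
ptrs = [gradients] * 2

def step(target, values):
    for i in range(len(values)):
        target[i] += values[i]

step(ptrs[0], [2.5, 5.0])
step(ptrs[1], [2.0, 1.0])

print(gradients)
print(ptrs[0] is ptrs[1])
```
[4.5, 6.0]
True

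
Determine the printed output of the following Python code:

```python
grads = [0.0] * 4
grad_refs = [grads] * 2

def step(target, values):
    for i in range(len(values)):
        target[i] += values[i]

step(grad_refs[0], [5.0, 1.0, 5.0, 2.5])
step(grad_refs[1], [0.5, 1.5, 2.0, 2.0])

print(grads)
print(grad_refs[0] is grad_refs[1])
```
[5.5, 2.5, 7.0, 4.5]
True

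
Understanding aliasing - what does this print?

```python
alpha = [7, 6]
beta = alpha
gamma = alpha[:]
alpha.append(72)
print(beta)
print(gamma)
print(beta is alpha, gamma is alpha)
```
[7, 6, 72]
[7, 6]
True False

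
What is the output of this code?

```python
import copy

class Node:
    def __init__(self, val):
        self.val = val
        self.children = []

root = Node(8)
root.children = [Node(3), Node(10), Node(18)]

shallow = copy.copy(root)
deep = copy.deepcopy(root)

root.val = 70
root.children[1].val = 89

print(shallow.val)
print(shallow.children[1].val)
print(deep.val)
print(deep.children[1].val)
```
8
89
8
10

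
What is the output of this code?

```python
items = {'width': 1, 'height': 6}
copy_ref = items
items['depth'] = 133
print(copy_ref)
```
{'width': 1, 'height': 6, 'depth': 133}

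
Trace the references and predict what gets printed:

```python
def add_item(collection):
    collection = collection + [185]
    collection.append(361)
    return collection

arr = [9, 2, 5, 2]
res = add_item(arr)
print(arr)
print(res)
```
[9, 2, 5, 2]
[9, 2, 5, 2, 185, 361]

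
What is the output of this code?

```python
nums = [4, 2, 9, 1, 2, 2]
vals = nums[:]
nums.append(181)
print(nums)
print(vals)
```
[4, 2, 9, 1, 2, 2, 181]
[4, 2, 9, 1, 2, 2]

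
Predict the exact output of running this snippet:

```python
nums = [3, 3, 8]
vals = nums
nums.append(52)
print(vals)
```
[3, 3, 8, 52]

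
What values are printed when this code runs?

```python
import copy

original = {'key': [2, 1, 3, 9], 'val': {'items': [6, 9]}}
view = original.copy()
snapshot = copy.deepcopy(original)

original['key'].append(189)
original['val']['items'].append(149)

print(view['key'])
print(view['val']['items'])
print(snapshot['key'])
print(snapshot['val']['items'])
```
[2, 1, 3, 9, 189]
[6, 9, 149]
[2, 1, 3, 9]
[6, 9]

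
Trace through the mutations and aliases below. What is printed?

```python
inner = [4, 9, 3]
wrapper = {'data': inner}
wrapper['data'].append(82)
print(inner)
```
[4, 9, 3, 82]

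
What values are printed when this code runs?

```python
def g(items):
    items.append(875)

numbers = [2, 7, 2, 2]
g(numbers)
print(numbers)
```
[2, 7, 2, 2, 875]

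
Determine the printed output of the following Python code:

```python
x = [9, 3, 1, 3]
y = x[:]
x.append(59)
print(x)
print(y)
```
[9, 3, 1, 3, 59]
[9, 3, 1, 3]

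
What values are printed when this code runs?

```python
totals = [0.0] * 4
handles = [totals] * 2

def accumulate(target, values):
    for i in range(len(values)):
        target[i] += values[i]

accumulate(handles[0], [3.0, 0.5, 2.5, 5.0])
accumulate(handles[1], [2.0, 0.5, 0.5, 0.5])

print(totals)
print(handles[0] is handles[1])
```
[5.0, 1.0, 3.0, 5.5]
True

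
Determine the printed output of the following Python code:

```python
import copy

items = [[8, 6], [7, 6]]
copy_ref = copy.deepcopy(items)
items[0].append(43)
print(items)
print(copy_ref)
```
[[8, 6, 43], [7, 6]]
[[8, 6], [7, 6]]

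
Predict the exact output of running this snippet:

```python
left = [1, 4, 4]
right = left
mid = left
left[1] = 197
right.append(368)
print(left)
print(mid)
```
[1, 197, 4, 368]
[1, 197, 4, 368]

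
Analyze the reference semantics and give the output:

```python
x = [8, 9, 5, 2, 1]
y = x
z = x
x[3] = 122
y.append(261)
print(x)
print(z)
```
[8, 9, 5, 122, 1, 261]
[8, 9, 5, 122, 1, 261]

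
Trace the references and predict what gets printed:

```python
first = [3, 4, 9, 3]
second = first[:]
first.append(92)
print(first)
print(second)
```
[3, 4, 9, 3, 92]
[3, 4, 9, 3]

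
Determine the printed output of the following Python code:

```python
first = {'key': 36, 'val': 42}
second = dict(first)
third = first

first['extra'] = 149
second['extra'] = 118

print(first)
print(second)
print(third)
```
{'key': 36, 'val': 42, 'extra': 149}
{'key': 36, 'val': 42, 'extra': 118}
{'key': 36, 'val': 42, 'extra': 149}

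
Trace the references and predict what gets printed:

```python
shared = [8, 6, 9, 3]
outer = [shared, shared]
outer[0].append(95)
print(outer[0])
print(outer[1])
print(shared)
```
[8, 6, 9, 3, 95]
[8, 6, 9, 3, 95]
[8, 6, 9, 3, 95]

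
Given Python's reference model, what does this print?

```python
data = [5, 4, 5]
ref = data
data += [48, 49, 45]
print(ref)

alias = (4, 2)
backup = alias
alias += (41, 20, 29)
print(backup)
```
[5, 4, 5, 48, 49, 45]
(4, 2)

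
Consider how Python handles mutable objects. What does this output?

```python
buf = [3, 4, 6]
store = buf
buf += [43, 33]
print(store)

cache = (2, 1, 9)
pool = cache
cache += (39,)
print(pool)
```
[3, 4, 6, 43, 33]
(2, 1, 9)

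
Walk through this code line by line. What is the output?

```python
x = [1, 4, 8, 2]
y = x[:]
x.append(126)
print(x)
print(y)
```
[1, 4, 8, 2, 126]
[1, 4, 8, 2]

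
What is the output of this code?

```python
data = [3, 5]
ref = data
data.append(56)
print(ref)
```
[3, 5, 56]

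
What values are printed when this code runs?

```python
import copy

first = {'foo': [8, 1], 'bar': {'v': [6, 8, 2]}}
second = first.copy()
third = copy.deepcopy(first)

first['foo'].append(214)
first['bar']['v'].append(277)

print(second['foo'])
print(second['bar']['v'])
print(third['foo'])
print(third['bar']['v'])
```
[8, 1, 214]
[6, 8, 2, 277]
[8, 1]
[6, 8, 2]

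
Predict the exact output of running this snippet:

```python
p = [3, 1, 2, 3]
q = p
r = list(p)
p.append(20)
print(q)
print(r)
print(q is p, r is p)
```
[3, 1, 2, 3, 20]
[3, 1, 2, 3]
True False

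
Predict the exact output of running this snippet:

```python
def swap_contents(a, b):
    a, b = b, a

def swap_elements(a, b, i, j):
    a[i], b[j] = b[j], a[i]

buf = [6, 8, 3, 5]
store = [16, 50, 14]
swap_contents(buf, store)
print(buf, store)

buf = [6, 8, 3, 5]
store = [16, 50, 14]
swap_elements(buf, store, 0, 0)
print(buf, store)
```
[6, 8, 3, 5] [16, 50, 14]
[16, 8, 3, 5] [6, 50, 14]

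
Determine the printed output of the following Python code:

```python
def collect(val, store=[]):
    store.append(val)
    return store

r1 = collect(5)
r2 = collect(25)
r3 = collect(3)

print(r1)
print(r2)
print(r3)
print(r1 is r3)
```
[5, 25, 3]
[5, 25, 3]
[5, 25, 3]
True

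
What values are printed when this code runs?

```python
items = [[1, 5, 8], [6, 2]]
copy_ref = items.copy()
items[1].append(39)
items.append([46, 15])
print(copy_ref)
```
[[1, 5, 8], [6, 2, 39]]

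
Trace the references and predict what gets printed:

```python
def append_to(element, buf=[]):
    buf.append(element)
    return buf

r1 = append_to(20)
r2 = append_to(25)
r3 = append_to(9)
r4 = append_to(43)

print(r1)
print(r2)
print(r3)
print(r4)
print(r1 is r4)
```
[20, 25, 9, 43]
[20, 25, 9, 43]
[20, 25, 9, 43]
[20, 25, 9, 43]
True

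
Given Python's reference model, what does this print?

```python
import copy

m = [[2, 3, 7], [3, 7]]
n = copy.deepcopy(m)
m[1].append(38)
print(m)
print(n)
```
[[2, 3, 7], [3, 7, 38]]
[[2, 3, 7], [3, 7]]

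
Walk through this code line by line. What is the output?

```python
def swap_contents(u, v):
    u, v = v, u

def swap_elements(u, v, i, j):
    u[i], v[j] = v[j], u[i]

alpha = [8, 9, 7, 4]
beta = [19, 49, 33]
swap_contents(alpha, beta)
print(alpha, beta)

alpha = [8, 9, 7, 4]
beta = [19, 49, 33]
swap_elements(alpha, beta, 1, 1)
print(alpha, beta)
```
[8, 9, 7, 4] [19, 49, 33]
[8, 49, 7, 4] [19, 9, 33]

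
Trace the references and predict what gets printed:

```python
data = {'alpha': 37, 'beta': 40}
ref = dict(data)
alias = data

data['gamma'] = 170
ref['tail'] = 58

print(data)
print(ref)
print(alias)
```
{'alpha': 37, 'beta': 40, 'gamma': 170}
{'alpha': 37, 'beta': 40, 'tail': 58}
{'alpha': 37, 'beta': 40, 'gamma': 170}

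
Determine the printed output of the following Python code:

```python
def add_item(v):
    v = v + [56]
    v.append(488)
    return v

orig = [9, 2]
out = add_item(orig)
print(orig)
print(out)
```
[9, 2]
[9, 2, 56, 488]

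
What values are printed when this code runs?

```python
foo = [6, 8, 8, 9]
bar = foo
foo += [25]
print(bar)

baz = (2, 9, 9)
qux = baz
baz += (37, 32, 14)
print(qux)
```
[6, 8, 8, 9, 25]
(2, 9, 9)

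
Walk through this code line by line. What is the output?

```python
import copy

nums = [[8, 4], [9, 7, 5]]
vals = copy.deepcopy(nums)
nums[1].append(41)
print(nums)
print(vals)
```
[[8, 4], [9, 7, 5, 41]]
[[8, 4], [9, 7, 5]]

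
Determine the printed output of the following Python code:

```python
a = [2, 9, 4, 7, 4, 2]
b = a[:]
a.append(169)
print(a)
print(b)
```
[2, 9, 4, 7, 4, 2, 169]
[2, 9, 4, 7, 4, 2]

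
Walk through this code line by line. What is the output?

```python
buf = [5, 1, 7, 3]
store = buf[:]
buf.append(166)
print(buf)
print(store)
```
[5, 1, 7, 3, 166]
[5, 1, 7, 3]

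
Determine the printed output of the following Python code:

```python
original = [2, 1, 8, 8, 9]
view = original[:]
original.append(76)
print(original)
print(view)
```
[2, 1, 8, 8, 9, 76]
[2, 1, 8, 8, 9]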